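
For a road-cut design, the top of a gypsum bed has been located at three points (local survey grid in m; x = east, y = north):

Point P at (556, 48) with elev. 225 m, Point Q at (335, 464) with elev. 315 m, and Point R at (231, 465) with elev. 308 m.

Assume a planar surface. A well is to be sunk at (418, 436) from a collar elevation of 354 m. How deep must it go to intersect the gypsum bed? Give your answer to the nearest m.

40 m

Let the plane be z = a·x + b·y + c.
Point Q−Point P: −221a + 416b = 90;  Point R−Point P: −325a + 417b = 83.
Solving gives a = 0.06974, b = 0.25340.
Then c = 225 − a·556 − b·48 = 174.06.
At (418, 436): z_contact = 29.2 + 110.5 + 174.06 = 313.7 m.
Depth below ground = 354 − 313.7 = 40 m.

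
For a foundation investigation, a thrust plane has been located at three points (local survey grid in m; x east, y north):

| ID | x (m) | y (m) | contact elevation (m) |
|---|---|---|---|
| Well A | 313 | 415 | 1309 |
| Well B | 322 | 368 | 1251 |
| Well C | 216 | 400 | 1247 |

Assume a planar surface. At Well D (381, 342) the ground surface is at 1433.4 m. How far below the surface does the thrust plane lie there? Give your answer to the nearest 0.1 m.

191.0 m

Let the plane be z = a·x + b·y + c.
Well B−Well A: 9a − 47b = −58;  Well C−Well A: −97a − 15b = −62.
Solving gives a = 0.43545, b = 1.31743.
Then c = 1309 − a·313 − b·415 = 625.97.
At (381, 342): z_contact = 165.91 + 450.56 + 625.97 = 1242.44 m.
Depth below ground = 1433.4 − 1242.44 = 191.0 m.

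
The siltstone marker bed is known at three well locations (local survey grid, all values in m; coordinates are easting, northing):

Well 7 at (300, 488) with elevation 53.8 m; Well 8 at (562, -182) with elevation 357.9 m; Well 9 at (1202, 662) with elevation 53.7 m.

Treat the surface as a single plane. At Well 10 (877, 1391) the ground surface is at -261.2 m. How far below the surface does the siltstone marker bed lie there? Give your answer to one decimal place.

19.2 m

Let the plane be z = a·easting + b·northing + c.
Well 8−Well 7: 262a − 670b = 304.1;  Well 9−Well 7: 902a + 174b = −0.1.
Solving gives a = 0.081311, b = −0.422084.
Then c = 53.8 − a·300 − b·488 = 235.38.
At (877, 1391): z_contact = 71.31 − 587.12 + 235.38 = -280.43 m.
Depth below ground = -261.2 − (-280.43) = 19.2 m.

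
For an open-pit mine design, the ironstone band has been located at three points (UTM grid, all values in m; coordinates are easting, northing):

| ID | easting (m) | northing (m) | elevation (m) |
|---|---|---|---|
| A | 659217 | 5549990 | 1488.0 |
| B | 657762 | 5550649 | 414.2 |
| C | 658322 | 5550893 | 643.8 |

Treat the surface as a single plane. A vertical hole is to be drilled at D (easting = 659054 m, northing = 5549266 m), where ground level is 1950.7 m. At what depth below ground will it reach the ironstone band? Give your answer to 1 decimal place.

288.5 m

Two edge vectors: A→B = (-1455, 659, -1073.8), A→C = (-895, 903, -844.2).
Normal n = (A→B) × (A→C) = (413313.6, -267260, -724060).
So ∂z/∂easting = −n_x/n_z = 0.570827832 and ∂z/∂northing = −n_y/n_z = −0.369113057.
Intercept c from A: 1488 − 376299.41 + 2048573.77 = 1673762.36.
At (659054, 5549266): z_contact = 376206.37 − 2048306.54 + 1673762.36 = 1662.19 m.
Depth below ground = 1950.7 − 1662.19 = 288.5 m.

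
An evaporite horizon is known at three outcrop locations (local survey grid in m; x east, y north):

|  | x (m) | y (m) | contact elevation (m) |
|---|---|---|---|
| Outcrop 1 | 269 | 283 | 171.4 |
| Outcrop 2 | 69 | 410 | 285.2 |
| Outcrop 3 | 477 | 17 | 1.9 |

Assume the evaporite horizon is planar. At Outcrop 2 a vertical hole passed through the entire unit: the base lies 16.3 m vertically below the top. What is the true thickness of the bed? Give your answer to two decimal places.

14.56 m

Two edge vectors: Outcrop 1→Outcrop 2 = (-200, 127, 113.8), Outcrop 1→Outcrop 3 = (208, -266, -169.5).
Normal n = (Outcrop 1→Outcrop 2) × (Outcrop 1→Outcrop 3) = (8744.3, -10229.6, 26784).
So ∂z/∂x = −n_x/n_z = −0.32647 and ∂z/∂y = −n_y/n_z = 0.38193.
|∇z| = √(a²+b²) = 0.50245, so dip δ = arctan(0.50245) = 26.68°.
True thickness = vertical thickness × cos δ = 16.3 × cos 26.68° = 14.56 m.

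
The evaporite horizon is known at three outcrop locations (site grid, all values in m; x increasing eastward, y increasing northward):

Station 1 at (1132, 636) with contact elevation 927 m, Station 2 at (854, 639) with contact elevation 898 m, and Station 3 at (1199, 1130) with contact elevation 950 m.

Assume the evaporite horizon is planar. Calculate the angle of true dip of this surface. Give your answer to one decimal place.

6.3°

Two edge vectors: Station 1→Station 2 = (-278, 3, -29), Station 1→Station 3 = (67, 494, 23).
Normal n = (Station 1→Station 2) × (Station 1→Station 3) = (14395, 4451, -137533).
So ∂z/∂x = −n_x/n_z = 0.10467 and ∂z/∂y = −n_y/n_z = 0.03236.
Gradient magnitude |∇z| = √(a² + b²) = √(0.01095 + 0.00105) = 0.10956.
True dip = arctan(0.10956) = 6.3°, dipping toward WSW (azimuth ≈ 253°).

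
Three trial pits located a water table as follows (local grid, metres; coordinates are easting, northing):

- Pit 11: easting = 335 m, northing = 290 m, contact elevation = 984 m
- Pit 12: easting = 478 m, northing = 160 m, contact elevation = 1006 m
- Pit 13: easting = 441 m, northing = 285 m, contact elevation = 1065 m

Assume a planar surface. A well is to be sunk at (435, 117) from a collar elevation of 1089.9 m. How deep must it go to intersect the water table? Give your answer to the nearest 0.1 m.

148.6 m

Two edge vectors: Pit 11→Pit 12 = (143, -130, 22), Pit 11→Pit 13 = (106, -5, 81).
Normal n = (Pit 11→Pit 12) × (Pit 11→Pit 13) = (-10420, -9251, 13065).
So ∂z/∂easting = −n_x/n_z = 0.79755 and ∂z/∂northing = −n_y/n_z = 0.70808.
Intercept c from Pit 11: 984 − 267.18 − 205.34 = 511.48.
At (435, 117): z_contact = 346.93 + 82.84 + 511.48 = 941.26 m.
Depth below ground = 1089.9 − 941.26 = 148.6 m.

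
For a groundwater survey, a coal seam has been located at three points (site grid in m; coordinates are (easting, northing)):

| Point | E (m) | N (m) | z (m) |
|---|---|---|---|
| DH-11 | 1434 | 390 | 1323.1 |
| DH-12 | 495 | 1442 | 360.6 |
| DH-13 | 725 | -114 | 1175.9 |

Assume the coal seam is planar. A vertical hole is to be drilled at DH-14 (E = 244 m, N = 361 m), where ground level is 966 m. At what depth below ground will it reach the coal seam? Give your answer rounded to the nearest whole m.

255 m

Two edge vectors: DH-11→DH-12 = (-939, 1052, -962.5), DH-11→DH-13 = (-709, -504, -147.2).
Normal n = (DH-11→DH-12) × (DH-11→DH-13) = (-639954.4, 544191.7, 1219124).
So ∂z/∂E = −n_x/n_z = 0.52493 and ∂z/∂N = −n_y/n_z = −0.44638.
Intercept c from DH-11: 1323.1 − 752.75 + 174.09 = 744.44.
At (244, 361): z_contact = 128.1 − 161.1 + 744.44 = 711.4 m.
Depth below ground = 966 − 711.4 = 255 m.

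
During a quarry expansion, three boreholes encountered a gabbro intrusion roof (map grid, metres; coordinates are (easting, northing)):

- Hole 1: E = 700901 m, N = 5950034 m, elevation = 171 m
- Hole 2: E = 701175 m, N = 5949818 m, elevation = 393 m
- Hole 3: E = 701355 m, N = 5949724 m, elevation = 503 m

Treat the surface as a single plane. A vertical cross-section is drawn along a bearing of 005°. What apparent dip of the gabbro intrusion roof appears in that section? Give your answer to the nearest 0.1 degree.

36.0°

Let the plane be z = a·E + b·N + c.
Hole 2−Hole 1: 274a − 216b = 222;  Hole 3−Hole 1: 454a − 310b = 332.
Solving gives a = 0.22036, b = −0.74825.
Unit vector along 005° is (sin 5°, cos 5°) = (0.0872, 0.9962).
Slope in that direction = a·(0.0872) + b·(0.9962) = −0.72619.
Apparent dip = arctan|0.72619| = 36.0° (true dip is 38.0°, so apparent ≤ true as expected).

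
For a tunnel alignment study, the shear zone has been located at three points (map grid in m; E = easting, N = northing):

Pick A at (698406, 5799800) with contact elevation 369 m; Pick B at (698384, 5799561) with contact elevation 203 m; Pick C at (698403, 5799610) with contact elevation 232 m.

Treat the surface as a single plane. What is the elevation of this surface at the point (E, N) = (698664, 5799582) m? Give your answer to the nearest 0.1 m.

121.0 m

Two edge vectors: Pick A→Pick B = (-22, -239, -166), Pick A→Pick C = (-3, -190, -137).
Normal n = (Pick A→Pick B) × (Pick A→Pick C) = (1203, -2516, 3463).
So ∂z/∂E = −n_x/n_z = −0.347386659 and ∂z/∂N = −n_y/n_z = 0.726537684.
Intercept c from Pick A: 369 + 242616.93 − 4213773.26 = −3970787.33.
At (698664, 5799582): z = −242706.6 + 4213614.9 − 3970787.33 = 121.0 m.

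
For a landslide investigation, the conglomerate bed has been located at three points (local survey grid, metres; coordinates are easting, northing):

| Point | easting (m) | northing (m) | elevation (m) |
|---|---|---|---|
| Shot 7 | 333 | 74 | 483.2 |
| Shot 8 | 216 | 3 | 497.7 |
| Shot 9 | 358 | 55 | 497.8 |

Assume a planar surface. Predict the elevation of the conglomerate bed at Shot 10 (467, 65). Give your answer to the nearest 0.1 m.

Two edge vectors: Shot 7→Shot 8 = (-117, -71, 14.5), Shot 7→Shot 9 = (25, -19, 14.6).
Normal n = (Shot 7→Shot 8) × (Shot 7→Shot 9) = (-761.1, 2070.7, 3998).
So ∂z/∂easting = −n_x/n_z = 0.19037 and ∂z/∂northing = −n_y/n_z = −0.51793.
Intercept c from Shot 7: 483.2 − 63.39 + 38.33 = 458.13.
At (467, 65): z = 88.9 − 33.7 + 458.13 = 513.4 m.

513.4 m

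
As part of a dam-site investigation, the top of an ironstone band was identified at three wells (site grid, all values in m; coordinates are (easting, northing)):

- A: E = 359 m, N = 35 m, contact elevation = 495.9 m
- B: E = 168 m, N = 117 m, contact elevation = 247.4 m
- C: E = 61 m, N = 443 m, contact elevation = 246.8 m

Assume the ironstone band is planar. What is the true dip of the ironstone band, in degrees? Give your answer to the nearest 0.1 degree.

57.9°

Let the plane be z = a·E + b·N + c.
B−A: −191a + 82b = −248.5;  C−A: −298a + 408b = −249.1.
Solving gives a = 1.51353, b = 0.49493.
Gradient magnitude |∇z| = √(a² + b²) = √(2.29078 + 0.24496) = 1.59240.
True dip = arctan(1.59240) = 57.9°, dipping toward WSW (azimuth ≈ 252°).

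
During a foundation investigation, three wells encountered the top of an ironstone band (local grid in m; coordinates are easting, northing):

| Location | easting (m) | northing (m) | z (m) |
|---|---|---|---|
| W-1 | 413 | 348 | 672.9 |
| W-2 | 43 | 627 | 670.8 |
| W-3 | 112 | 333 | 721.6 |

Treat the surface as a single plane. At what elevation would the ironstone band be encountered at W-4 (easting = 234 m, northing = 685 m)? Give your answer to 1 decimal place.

Let the plane be z = a·easting + b·northing + c.
W-2−W-1: −370a + 279b = −2.1;  W-3−W-1: −301a − 15b = 48.7.
Solving gives a = −0.15141, b = −0.20832.
Then c = 672.9 − a·413 − b·348 = 807.93.
At (234, 685): z = −35.4 − 142.7 + 807.93 = 629.8 m.

629.8 m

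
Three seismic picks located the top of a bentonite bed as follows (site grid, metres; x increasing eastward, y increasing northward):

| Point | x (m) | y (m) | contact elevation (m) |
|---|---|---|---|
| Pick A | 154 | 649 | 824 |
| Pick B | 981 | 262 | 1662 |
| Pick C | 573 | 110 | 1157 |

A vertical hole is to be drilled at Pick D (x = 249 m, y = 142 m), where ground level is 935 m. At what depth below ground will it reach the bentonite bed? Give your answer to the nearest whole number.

Let the plane be z = a·x + b·y + c.
Pick B−Pick A: 827a − 387b = 838;  Pick C−Pick A: 419a − 539b = 333.
Solving gives a = 1.13826, b = 0.26703.
Then c = 824 − a·154 − b·649 = 475.40.
At (249, 142): z_contact = 283.4 + 37.9 + 475.40 = 796.7 m.
Depth below ground = 935 − 796.7 = 138 m.

138 m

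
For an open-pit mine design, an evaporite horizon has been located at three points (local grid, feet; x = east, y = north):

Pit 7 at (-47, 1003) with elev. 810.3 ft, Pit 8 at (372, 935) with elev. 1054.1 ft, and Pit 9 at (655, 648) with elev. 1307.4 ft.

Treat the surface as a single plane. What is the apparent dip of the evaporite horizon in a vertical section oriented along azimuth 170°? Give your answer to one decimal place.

Two edge vectors: Pit 7→Pit 8 = (419, -68, 243.8), Pit 7→Pit 9 = (702, -355, 497.1).
Normal n = (Pit 7→Pit 8) × (Pit 7→Pit 9) = (52746.2, -37137.3, -101009).
So ∂z/∂x = −n_x/n_z = 0.52219 and ∂z/∂y = −n_y/n_z = −0.36766.
Unit vector along 170° is (sin 170°, cos 170°) = (0.1736, -0.9848).
Slope in that direction = a·(0.1736) + b·(-0.9848) = 0.45276.
Apparent dip = arctan|0.45276| = 24.4° (true dip is 32.6°, so apparent ≤ true as expected).

24.4°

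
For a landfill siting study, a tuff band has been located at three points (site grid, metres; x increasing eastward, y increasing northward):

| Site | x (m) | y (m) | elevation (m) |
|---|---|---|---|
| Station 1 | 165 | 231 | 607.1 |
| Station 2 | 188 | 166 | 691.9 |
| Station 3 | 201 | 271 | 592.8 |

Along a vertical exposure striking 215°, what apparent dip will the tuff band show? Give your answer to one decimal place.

22.6°

Let the plane be z = a·x + b·y + c.
Station 2−Station 1: 23a − 65b = 84.8;  Station 3−Station 1: 36a + 40b = −14.3.
Solving gives a = 0.75537, b = −1.03733.
Unit vector along 215° is (sin 215°, cos 215°) = (-0.5736, -0.8192).
Slope in that direction = a·(-0.5736) + b·(-0.8192) = 0.41647.
Apparent dip = arctan|0.41647| = 22.6° (true dip is 52.1°, so apparent ≤ true as expected).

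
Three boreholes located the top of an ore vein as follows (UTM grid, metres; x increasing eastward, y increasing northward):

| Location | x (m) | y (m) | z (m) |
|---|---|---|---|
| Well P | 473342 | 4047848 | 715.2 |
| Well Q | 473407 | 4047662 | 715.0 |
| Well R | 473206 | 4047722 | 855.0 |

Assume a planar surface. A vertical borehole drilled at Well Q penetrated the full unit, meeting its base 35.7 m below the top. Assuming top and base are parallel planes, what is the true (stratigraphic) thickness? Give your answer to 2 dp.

27.56 m

Let the plane be z = a·x + b·y + c.
Well Q−Well P: 65a − 186b = −0.2;  Well R−Well P: −136a − 126b = 139.8.
Solving gives a = −0.77728, b = −0.27055.
|∇z| = √(a²+b²) = 0.82302, so dip δ = arctan(0.82302) = 39.46°.
True thickness = vertical thickness × cos δ = 35.7 × cos 39.46° = 27.56 m.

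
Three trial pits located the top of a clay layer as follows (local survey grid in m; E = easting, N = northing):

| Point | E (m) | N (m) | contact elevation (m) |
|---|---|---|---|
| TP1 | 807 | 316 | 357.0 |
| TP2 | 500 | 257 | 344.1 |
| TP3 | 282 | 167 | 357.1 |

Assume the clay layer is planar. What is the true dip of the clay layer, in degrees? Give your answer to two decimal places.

Let the plane be z = a·E + b·N + c.
TP2−TP1: −307a − 59b = −12.9;  TP3−TP1: −525a − 149b = 0.1.
Solving gives a = 0.13055, b = −0.46067.
Gradient magnitude |∇z| = √(a² + b²) = √(0.01704 + 0.21222) = 0.47881.
True dip = arctan(0.47881) = 25.59°, dipping toward NNW (azimuth ≈ 344°).

25.59°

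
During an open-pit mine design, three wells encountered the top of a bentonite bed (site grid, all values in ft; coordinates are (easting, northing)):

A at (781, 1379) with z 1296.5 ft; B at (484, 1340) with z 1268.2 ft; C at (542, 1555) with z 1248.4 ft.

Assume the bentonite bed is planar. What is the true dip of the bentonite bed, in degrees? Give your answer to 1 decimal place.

9.4°

Two edge vectors: A→B = (-297, -39, -28.3), A→C = (-239, 176, -48.1).
Normal n = (A→B) × (A→C) = (6856.7, -7522, -61593).
So ∂z/∂E = −n_x/n_z = 0.11132 and ∂z/∂N = −n_y/n_z = −0.12212.
Gradient magnitude |∇z| = √(a² + b²) = √(0.01239 + 0.01491) = 0.16525.
True dip = arctan(0.16525) = 9.4°, dipping toward NW (azimuth ≈ 318°).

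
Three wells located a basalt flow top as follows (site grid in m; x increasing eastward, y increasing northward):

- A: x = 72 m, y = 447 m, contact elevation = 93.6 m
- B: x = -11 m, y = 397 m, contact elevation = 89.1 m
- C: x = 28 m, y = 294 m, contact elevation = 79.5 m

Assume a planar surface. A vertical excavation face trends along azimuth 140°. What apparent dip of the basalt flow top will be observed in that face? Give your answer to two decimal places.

4.12°

Let the plane be z = a·x + b·y + c.
B−A: −83a − 50b = −4.5;  C−A: −44a − 153b = −14.1.
Solving gives a = −0.00157, b = 0.09261.
Unit vector along 140° is (sin 140°, cos 140°) = (0.6428, -0.7660).
Slope in that direction = a·(0.6428) + b·(-0.7660) = −0.07195.
Apparent dip = arctan|0.07195| = 4.12° (true dip is 5.3°, so apparent ≤ true as expected).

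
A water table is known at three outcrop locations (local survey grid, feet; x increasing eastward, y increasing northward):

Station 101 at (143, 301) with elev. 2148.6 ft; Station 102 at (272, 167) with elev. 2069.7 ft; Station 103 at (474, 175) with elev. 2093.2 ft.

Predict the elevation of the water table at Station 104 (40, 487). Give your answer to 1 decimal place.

2264.9 ft

Two edge vectors: Station 101→Station 102 = (129, -134, -78.9), Station 101→Station 103 = (331, -126, -55.4).
Normal n = (Station 101→Station 102) × (Station 101→Station 103) = (-2517.8, -18969.3, 28100).
So ∂z/∂x = −n_x/n_z = 0.08960 and ∂z/∂y = −n_y/n_z = 0.67506.
Intercept c from Station 101: 2148.6 − 12.81 − 203.19 = 1932.59.
At (40, 487): z = 3.6 + 328.8 + 1932.59 = 2264.9 ft.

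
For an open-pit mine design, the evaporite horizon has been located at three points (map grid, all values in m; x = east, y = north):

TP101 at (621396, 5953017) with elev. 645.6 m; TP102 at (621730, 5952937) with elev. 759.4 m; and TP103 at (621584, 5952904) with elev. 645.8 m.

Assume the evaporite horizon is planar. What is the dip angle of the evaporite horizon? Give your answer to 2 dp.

47.64°

Let the plane be z = a·x + b·y + c.
TP102−TP101: 334a − 80b = 113.8;  TP103−TP101: 188a − 113b = 0.2.
Solving gives a = 0.56574, b = 0.93946.
Gradient magnitude |∇z| = √(a² + b²) = √(0.32006 + 0.88258) = 1.09665.
True dip = arctan(1.09665) = 47.64°, dipping toward SSW (azimuth ≈ 211°).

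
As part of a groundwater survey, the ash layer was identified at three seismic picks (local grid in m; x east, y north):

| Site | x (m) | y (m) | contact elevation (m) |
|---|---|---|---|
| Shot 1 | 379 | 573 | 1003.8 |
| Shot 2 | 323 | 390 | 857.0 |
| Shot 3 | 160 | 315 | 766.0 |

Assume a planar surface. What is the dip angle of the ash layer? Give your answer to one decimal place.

37.5°

Two edge vectors: Shot 1→Shot 2 = (-56, -183, -146.8), Shot 1→Shot 3 = (-219, -258, -237.8).
Normal n = (Shot 1→Shot 2) × (Shot 1→Shot 3) = (5643, 18832.4, -25629).
So ∂z/∂x = −n_x/n_z = 0.22018 and ∂z/∂y = −n_y/n_z = 0.73481.
Gradient magnitude |∇z| = √(a² + b²) = √(0.04848 + 0.53994) = 0.76709.
True dip = arctan(0.76709) = 37.5°, dipping toward SSW (azimuth ≈ 197°).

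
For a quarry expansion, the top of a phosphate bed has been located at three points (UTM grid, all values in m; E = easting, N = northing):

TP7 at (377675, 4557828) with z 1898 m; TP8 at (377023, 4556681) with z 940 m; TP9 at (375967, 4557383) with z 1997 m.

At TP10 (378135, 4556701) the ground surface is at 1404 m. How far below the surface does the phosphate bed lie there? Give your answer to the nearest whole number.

803 m

Let the plane be z = a·E + b·N + c.
TP8−TP7: −652a − 1147b = −958;  TP9−TP7: −1708a − 445b = 99.
Solving gives a = −0.32347735, b = 1.01909959.
Then c = 1898 − a·377675 − b·4557828 = −4520813.35.
At (378135, 4556701): z_contact = −122318.1 + 4643732.1 − 4520813.35 = 600.7 m.
Depth below ground = 1404 − 600.7 = 803 m.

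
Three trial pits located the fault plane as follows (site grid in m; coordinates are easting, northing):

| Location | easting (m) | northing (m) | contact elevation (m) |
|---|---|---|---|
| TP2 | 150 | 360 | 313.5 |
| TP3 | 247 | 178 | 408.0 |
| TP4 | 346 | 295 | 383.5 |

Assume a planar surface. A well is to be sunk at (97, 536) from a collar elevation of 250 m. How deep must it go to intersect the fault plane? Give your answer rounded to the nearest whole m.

Two edge vectors: TP2→TP3 = (97, -182, 94.5), TP2→TP4 = (196, -65, 70).
Normal n = (TP2→TP3) × (TP2→TP4) = (-6597.5, 11732, 29367).
So ∂z/∂easting = −n_x/n_z = 0.22466 and ∂z/∂northing = −n_y/n_z = −0.39950.
Intercept c from TP2: 313.5 − 33.70 + 143.82 = 423.62.
At (97, 536): z_contact = 21.8 − 214.1 + 423.62 = 231.3 m.
Depth below ground = 250 − 231.3 = 19 m.

19 m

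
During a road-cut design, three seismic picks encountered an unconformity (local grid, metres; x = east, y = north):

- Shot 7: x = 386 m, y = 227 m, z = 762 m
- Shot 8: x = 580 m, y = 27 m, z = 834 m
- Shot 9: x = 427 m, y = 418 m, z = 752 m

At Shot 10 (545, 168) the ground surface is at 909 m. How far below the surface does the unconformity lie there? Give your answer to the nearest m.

99 m

Let the plane be z = a·x + b·y + c.
Shot 8−Shot 7: 194a − 200b = 72;  Shot 9−Shot 7: 41a + 191b = −10.
Solving gives a = 0.25969, b = −0.10810.
Then c = 762 − a·386 − b·227 = 686.30.
At (545, 168): z_contact = 141.5 − 18.2 + 686.30 = 809.7 m.
Depth below ground = 909 − 809.7 = 99 m.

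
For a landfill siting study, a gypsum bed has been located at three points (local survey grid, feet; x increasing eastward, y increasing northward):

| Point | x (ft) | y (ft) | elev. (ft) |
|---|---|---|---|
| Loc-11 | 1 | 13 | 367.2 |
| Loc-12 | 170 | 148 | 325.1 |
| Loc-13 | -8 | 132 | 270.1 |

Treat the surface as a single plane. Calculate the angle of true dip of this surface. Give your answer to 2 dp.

41.16°

Let the plane be z = a·x + b·y + c.
Loc-12−Loc-11: 169a + 135b = −42.1;  Loc-13−Loc-11: −9a + 119b = −97.1.
Solving gives a = 0.37975, b = −0.78725.
Gradient magnitude |∇z| = √(a² + b²) = √(0.14421 + 0.61976) = 0.87405.
True dip = arctan(0.87405) = 41.16°, dipping toward NNW (azimuth ≈ 334°).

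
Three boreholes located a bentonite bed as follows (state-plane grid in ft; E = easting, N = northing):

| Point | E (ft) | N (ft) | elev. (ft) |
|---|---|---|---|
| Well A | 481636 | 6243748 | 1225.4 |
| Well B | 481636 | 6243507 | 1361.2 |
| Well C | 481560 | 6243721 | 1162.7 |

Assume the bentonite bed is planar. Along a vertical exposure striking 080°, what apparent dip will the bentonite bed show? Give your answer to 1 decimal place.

Two edge vectors: Well A→Well B = (0, -241, 135.8), Well A→Well C = (-76, -27, -62.7).
Normal n = (Well A→Well B) × (Well A→Well C) = (18777.3, -10320.8, -18316).
So ∂z/∂E = −n_x/n_z = 1.02519 and ∂z/∂N = −n_y/n_z = −0.56349.
Unit vector along 080° is (sin 80°, cos 80°) = (0.9848, 0.1736).
Slope in that direction = a·(0.9848) + b·(0.1736) = 0.91176.
Apparent dip = arctan|0.91176| = 42.4° (true dip is 49.5°, so apparent ≤ true as expected).

42.4°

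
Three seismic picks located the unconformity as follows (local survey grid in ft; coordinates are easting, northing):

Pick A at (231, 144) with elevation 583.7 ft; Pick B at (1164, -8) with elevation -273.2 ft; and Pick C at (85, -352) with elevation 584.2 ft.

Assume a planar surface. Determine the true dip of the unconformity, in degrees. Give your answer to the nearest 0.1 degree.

42.4°

Two edge vectors: Pick A→Pick B = (933, -152, -856.9), Pick A→Pick C = (-146, -496, 0.5).
Normal n = (Pick A→Pick B) × (Pick A→Pick C) = (-425098.4, 124640.9, -484960).
So ∂z/∂easting = −n_x/n_z = −0.87656 and ∂z/∂northing = −n_y/n_z = 0.25701.
Gradient magnitude |∇z| = √(a² + b²) = √(0.76836 + 0.06606) = 0.91347.
True dip = arctan(0.91347) = 42.4°, dipping toward ESE (azimuth ≈ 106°).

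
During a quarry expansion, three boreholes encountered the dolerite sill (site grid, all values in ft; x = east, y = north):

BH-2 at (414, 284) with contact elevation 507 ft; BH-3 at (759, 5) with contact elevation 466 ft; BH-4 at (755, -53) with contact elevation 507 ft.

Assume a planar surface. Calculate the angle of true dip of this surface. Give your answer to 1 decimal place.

42.9°

Two edge vectors: BH-2→BH-3 = (345, -279, -41), BH-2→BH-4 = (341, -337, 0).
Normal n = (BH-2→BH-3) × (BH-2→BH-4) = (-13817, -13981, -21126).
So ∂z/∂x = −n_x/n_z = −0.65403 and ∂z/∂y = −n_y/n_z = −0.66179.
Gradient magnitude |∇z| = √(a² + b²) = √(0.42775 + 0.43797) = 0.93044.
True dip = arctan(0.93044) = 42.9°, dipping toward NE (azimuth ≈ 045°).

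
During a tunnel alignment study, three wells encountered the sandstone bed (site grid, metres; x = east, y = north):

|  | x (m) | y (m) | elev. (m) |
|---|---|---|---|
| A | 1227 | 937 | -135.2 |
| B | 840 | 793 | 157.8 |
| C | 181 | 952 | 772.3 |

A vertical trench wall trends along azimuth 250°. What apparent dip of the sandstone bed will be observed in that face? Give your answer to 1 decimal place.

Let the plane be z = a·x + b·y + c.
B−A: −387a − 144b = 293;  C−A: −1046a + 15b = 907.5.
Solving gives a = −0.86349, b = 0.28591.
Unit vector along 250° is (sin 250°, cos 250°) = (-0.9397, -0.3420).
Slope in that direction = a·(-0.9397) + b·(-0.3420) = 0.71363.
Apparent dip = arctan|0.71363| = 35.5° (true dip is 42.3°, so apparent ≤ true as expected).

35.5°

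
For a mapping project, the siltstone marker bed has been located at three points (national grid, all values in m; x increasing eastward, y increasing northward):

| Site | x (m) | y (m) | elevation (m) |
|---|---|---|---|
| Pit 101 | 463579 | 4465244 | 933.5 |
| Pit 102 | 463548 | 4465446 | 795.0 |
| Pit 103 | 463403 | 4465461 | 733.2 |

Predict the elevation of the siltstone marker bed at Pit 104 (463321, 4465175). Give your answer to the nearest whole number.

884 m

Two edge vectors: Pit 101→Pit 102 = (-31, 202, -138.5), Pit 101→Pit 103 = (-176, 217, -200.3).
Normal n = (Pit 101→Pit 102) × (Pit 101→Pit 103) = (-10406.1, 18166.7, 28825).
So ∂z/∂x = −n_x/n_z = 0.36100954 and ∂z/∂y = −n_y/n_z = −0.63024111.
Intercept c from Pit 101: 933.5 − 167356.44 + 2814180.34 = 2647757.39.
At (463321, 4465175): z = 167263.3 − 2814136.8 + 2647757.39 = 883.8 m.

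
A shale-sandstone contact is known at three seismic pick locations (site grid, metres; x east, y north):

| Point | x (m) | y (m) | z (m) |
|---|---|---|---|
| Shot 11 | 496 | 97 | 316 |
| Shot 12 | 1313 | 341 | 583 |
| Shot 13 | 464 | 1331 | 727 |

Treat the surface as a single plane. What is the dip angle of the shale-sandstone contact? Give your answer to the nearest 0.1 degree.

Two edge vectors: Shot 11→Shot 12 = (817, 244, 267), Shot 11→Shot 13 = (-32, 1234, 411).
Normal n = (Shot 11→Shot 12) × (Shot 11→Shot 13) = (-229194, -344331, 1015986).
So ∂z/∂x = −n_x/n_z = 0.22559 and ∂z/∂y = −n_y/n_z = 0.33891.
Gradient magnitude |∇z| = √(a² + b²) = √(0.05089 + 0.11486) = 0.40713.
True dip = arctan(0.40713) = 22.2°, dipping toward SSW (azimuth ≈ 214°).

22.2°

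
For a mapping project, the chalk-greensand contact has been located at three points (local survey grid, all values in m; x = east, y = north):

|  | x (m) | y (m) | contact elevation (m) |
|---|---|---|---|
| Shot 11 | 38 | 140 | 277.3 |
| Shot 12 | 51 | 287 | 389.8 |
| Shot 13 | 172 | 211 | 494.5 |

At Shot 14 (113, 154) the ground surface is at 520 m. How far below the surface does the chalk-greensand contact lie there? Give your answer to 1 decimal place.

Two edge vectors: Shot 11→Shot 12 = (13, 147, 112.5), Shot 11→Shot 13 = (134, 71, 217.2).
Normal n = (Shot 11→Shot 12) × (Shot 11→Shot 13) = (23940.9, 12251.4, -18775).
So ∂z/∂x = −n_x/n_z = 1.27515 and ∂z/∂y = −n_y/n_z = 0.65254.
Intercept c from Shot 11: 277.3 − 48.46 − 91.36 = 137.49.
At (113, 154): z_contact = 144.09 + 100.49 + 137.49 = 382.07 m.
Depth below ground = 520 − 382.07 = 137.9 m.

137.9 m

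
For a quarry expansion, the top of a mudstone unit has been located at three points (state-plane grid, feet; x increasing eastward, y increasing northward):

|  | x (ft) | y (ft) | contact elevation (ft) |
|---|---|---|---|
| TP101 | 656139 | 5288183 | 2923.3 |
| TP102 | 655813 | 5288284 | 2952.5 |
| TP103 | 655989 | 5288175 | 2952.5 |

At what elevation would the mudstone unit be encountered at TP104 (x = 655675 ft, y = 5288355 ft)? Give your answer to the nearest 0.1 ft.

2956.7 ft

Let the plane be z = a·x + b·y + c.
TP102−TP101: −326a + 101b = 29.2;  TP103−TP101: −150a − 8b = 29.2.
Solving gives a = −0.179231895, b = −0.289401960.
Then c = 2923.3 − a·656139 − b·5288183 = 1650934.86.
At (655675, 5288355): z = −117517.9 − 1530460.3 + 1650934.86 = 2956.7 ft.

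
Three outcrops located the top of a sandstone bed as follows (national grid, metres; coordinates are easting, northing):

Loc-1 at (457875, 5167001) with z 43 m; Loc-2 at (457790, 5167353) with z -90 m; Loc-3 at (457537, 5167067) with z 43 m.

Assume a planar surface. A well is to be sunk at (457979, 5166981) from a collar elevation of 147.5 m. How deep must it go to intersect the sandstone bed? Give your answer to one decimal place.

Let the plane be z = a·easting + b·northing + c.
Loc-2−Loc-1: −85a + 352b = −133;  Loc-3−Loc-1: −338a + 66b = 0.
Solving gives a = −0.077430623, b = −0.396538645.
Then c = 43 − a·457875 − b·5167001 = 2084412.12.
At (457979, 5166981): z_contact = −35461.60 − 2048907.64 + 2084412.12 = 42.88 m.
Depth below ground = 147.5 − 42.88 = 104.6 m.

104.6 m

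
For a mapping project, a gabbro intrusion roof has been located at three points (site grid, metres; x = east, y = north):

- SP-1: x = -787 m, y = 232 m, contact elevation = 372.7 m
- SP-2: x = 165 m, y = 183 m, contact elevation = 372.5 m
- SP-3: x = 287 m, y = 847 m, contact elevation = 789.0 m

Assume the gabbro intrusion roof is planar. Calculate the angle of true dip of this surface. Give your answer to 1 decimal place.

Let the plane be z = a·x + b·y + c.
SP-2−SP-1: 952a − 49b = −0.2;  SP-3−SP-1: 1074a + 615b = 416.3.
Solving gives a = 0.03177, b = 0.62142.
Gradient magnitude |∇z| = √(a² + b²) = √(0.00101 + 0.38616) = 0.62223.
True dip = arctan(0.62223) = 31.9°, dipping toward S (azimuth ≈ 183°).

31.9°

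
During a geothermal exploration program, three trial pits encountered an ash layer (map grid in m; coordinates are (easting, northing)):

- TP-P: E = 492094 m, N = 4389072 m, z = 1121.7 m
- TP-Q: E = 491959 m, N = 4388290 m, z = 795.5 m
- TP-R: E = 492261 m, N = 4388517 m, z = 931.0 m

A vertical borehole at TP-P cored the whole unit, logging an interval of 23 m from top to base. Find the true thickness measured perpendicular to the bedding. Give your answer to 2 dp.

21.20 m

Two edge vectors: TP-P→TP-Q = (-135, -782, -326.2), TP-P→TP-R = (167, -555, -190.7).
Normal n = (TP-P→TP-Q) × (TP-P→TP-R) = (-31913.6, -80219.9, 205519).
So ∂z/∂E = −n_x/n_z = 0.15528 and ∂z/∂N = −n_y/n_z = 0.39033.
|∇z| = √(a²+b²) = 0.42008, so dip δ = arctan(0.42008) = 22.79°.
True thickness = vertical thickness × cos δ = 23 × cos 22.79° = 21.20 m.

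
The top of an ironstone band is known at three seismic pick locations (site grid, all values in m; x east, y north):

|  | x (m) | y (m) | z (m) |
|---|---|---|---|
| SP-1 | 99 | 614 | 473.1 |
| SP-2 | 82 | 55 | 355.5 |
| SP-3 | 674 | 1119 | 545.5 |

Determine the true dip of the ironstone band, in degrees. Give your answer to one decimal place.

12.4°

Let the plane be z = a·x + b·y + c.
SP-2−SP-1: −17a − 559b = −117.6;  SP-3−SP-1: 575a + 505b = 72.4.
Solving gives a = −0.06047, b = 0.21221.
Gradient magnitude |∇z| = √(a² + b²) = √(0.00366 + 0.04504) = 0.22066.
True dip = arctan(0.22066) = 12.4°, dipping toward SSE (azimuth ≈ 164°).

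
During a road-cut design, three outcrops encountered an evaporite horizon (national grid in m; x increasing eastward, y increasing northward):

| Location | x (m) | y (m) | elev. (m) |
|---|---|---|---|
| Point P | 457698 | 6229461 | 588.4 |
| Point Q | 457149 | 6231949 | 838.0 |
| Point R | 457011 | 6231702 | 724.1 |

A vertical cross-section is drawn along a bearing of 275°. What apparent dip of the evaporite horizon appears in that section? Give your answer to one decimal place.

23.9°

Let the plane be z = a·x + b·y + c.
Point Q−Point P: −549a + 2488b = 249.6;  Point R−Point P: −687a + 2241b = 135.7.
Solving gives a = 0.46296, b = 0.20248.
Unit vector along 275° is (sin 275°, cos 275°) = (-0.9962, 0.0872).
Slope in that direction = a·(-0.9962) + b·(0.0872) = −0.44355.
Apparent dip = arctan|0.44355| = 23.9° (true dip is 26.8°, so apparent ≤ true as expected).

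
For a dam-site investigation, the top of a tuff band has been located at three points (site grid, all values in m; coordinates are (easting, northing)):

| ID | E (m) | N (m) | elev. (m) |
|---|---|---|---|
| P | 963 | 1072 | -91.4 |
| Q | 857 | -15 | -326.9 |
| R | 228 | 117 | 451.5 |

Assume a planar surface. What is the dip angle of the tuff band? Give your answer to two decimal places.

50.52°

Let the plane be z = a·E + b·N + c.
Q−P: −106a − 1087b = −235.5;  R−P: −735a − 955b = 542.9.
Solving gives a = −1.16815, b = 0.33056.
Gradient magnitude |∇z| = √(a² + b²) = √(1.36457 + 0.10927) = 1.21402.
True dip = arctan(1.21402) = 50.52°, dipping toward ESE (azimuth ≈ 106°).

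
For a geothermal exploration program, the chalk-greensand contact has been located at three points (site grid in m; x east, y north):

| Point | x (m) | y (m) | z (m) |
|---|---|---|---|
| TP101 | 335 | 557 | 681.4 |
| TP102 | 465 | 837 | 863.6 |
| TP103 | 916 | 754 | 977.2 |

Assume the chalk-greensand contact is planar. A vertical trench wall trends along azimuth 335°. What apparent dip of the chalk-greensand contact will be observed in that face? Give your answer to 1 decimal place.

16.8°

Two edge vectors: TP101→TP102 = (130, 280, 182.2), TP101→TP103 = (581, 197, 295.8).
Normal n = (TP101→TP102) × (TP101→TP103) = (46930.6, 67404.2, -137070).
So ∂z/∂x = −n_x/n_z = 0.34238 and ∂z/∂y = −n_y/n_z = 0.49175.
Unit vector along 335° is (sin 335°, cos 335°) = (-0.4226, 0.9063).
Slope in that direction = a·(-0.4226) + b·(0.9063) = 0.30098.
Apparent dip = arctan|0.30098| = 16.8° (true dip is 30.9°, so apparent ≤ true as expected).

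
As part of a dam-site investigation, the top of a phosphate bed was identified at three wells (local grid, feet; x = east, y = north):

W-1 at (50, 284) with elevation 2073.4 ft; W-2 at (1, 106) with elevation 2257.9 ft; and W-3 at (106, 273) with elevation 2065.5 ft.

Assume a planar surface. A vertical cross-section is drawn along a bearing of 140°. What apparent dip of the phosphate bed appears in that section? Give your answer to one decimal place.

Two edge vectors: W-1→W-2 = (-49, -178, 184.5), W-1→W-3 = (56, -11, -7.9).
Normal n = (W-1→W-2) × (W-1→W-3) = (3435.7, 9944.9, 10507).
So ∂z/∂x = −n_x/n_z = −0.32699 and ∂z/∂y = −n_y/n_z = −0.94650.
Unit vector along 140° is (sin 140°, cos 140°) = (0.6428, -0.7660).
Slope in that direction = a·(0.6428) + b·(-0.7660) = 0.51488.
Apparent dip = arctan|0.51488| = 27.2° (true dip is 45.0°, so apparent ≤ true as expected).

27.2°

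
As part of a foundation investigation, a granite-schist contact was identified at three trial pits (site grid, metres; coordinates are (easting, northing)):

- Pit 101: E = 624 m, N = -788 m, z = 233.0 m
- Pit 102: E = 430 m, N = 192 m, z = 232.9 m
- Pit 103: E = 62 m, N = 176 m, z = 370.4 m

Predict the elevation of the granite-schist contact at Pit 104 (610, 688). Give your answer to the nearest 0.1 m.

129.8 m

Let the plane be z = a·E + b·N + c.
Pit 102−Pit 101: −194a + 980b = −0.1;  Pit 103−Pit 101: −562a + 964b = 137.4.
Solving gives a = −0.37045, b = −0.07344.
Then c = 233 − a·624 − b·-788 = 406.29.
At (610, 688): z = −226.0 − 50.5 + 406.29 = 129.8 m.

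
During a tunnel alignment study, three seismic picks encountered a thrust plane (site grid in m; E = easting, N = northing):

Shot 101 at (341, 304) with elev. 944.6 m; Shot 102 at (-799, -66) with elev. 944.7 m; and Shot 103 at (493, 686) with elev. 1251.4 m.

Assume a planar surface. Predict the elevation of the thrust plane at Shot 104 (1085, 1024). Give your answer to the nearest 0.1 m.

Let the plane be z = a·E + b·N + c.
Shot 102−Shot 101: −1140a − 370b = 0.1;  Shot 103−Shot 101: 152a + 382b = 306.8.
Solving gives a = −0.299426, b = 0.922285.
Then c = 944.6 − a·341 − b·304 = 766.33.
At (1085, 1024): z = −324.9 + 944.4 + 766.33 = 1385.9 m.

1385.9 m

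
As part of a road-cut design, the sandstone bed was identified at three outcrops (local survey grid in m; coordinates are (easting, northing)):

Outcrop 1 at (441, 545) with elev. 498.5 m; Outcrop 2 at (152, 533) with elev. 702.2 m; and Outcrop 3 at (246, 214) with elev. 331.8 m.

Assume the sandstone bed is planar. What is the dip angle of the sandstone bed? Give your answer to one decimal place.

Two edge vectors: Outcrop 1→Outcrop 2 = (-289, -12, 203.7), Outcrop 1→Outcrop 3 = (-195, -331, -166.7).
Normal n = (Outcrop 1→Outcrop 2) × (Outcrop 1→Outcrop 3) = (69425.1, -87897.8, 93319).
So ∂z/∂E = −n_x/n_z = −0.74395 and ∂z/∂N = −n_y/n_z = 0.94191.
Gradient magnitude |∇z| = √(a² + b²) = √(0.55347 + 0.88719) = 1.20027.
True dip = arctan(1.20027) = 50.2°, dipping toward SE (azimuth ≈ 142°).

50.2°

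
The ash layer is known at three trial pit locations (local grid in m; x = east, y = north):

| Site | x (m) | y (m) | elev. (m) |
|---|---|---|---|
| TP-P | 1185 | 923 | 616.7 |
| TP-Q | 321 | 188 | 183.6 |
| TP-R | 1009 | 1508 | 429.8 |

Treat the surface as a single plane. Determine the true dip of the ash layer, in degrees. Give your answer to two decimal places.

Two edge vectors: TP-P→TP-Q = (-864, -735, -433.1), TP-P→TP-R = (-176, 585, -186.9).
Normal n = (TP-P→TP-Q) × (TP-P→TP-R) = (390735, -85256, -634800).
So ∂z/∂x = −n_x/n_z = 0.61552 and ∂z/∂y = −n_y/n_z = −0.13430.
Gradient magnitude |∇z| = √(a² + b²) = √(0.37887 + 0.01804) = 0.63001.
True dip = arctan(0.63001) = 32.21°, dipping toward WNW (azimuth ≈ 282°).

32.21°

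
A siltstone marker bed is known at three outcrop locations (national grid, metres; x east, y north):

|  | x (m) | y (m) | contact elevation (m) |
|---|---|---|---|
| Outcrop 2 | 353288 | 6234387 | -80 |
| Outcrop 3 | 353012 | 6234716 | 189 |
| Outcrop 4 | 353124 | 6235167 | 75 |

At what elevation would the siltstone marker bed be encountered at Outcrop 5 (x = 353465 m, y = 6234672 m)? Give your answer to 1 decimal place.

-256.6 m

Two edge vectors: Outcrop 2→Outcrop 3 = (-276, 329, 269), Outcrop 2→Outcrop 4 = (-164, 780, 155).
Normal n = (Outcrop 2→Outcrop 3) × (Outcrop 2→Outcrop 4) = (-158825, -1336, -161324).
So ∂z/∂x = −n_x/n_z = −0.984509434 and ∂z/∂y = −n_y/n_z = −0.008281471.
Intercept c from Outcrop 2: -80 + 347815.37 + 51629.89 = 399365.26.
At (353465, 6234672): z = −347989.6 − 51632.3 + 399365.26 = -256.6 m.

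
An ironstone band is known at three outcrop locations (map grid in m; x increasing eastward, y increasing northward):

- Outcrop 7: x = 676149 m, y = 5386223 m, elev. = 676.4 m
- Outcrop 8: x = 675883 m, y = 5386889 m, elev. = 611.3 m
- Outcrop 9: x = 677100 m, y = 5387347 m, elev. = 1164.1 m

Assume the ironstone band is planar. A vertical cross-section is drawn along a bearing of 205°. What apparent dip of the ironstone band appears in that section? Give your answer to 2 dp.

13.84°

Let the plane be z = a·x + b·y + c.
Outcrop 8−Outcrop 7: −266a + 666b = −65.1;  Outcrop 9−Outcrop 7: 951a + 1124b = 487.7.
Solving gives a = 0.42686, b = 0.07274.
Unit vector along 205° is (sin 205°, cos 205°) = (-0.4226, -0.9063).
Slope in that direction = a·(-0.4226) + b·(-0.9063) = −0.24632.
Apparent dip = arctan|0.24632| = 13.84° (true dip is 23.4°, so apparent ≤ true as expected).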